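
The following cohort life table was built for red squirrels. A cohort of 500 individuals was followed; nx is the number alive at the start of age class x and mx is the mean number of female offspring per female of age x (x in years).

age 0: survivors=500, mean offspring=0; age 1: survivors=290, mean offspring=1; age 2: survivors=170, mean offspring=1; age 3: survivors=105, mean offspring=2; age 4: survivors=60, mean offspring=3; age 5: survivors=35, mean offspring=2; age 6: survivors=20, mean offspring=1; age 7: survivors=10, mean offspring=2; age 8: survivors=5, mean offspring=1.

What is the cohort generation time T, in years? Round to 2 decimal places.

2.73

lx = nx/n0 = nx/500: 1, 0.58, 0.34, 0.21, 0.12, 0.07, 0.04, 0.02, 0.01
lx·mx: 0, 0.58, 0.34, 0.42, 0.36, 0.14, 0.04, 0.04, 0.01 → R0 = 1.93
x·lx·mx: 0, 0.58, 0.68, 1.26, 1.44, 0.7, 0.24, 0.28, 0.08 → Σ = 5.26
T = 5.26 / 1.93 = 2.725389… → 2.73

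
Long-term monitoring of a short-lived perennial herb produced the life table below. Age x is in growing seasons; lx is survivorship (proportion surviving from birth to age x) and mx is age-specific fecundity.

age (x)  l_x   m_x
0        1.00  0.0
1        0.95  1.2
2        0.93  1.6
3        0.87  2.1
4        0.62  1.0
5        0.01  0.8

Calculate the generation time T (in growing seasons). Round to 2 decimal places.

lx·mx: 0, 1.14, 1.488, 1.827, 0.62, 0.008 → R0 = 5.083
x·lx·mx: 0, 1.14, 2.976, 5.481, 2.48, 0.04 → Σ = 12.117
T = 12.117 / 5.083 = 2.383828… → 2.38

2.38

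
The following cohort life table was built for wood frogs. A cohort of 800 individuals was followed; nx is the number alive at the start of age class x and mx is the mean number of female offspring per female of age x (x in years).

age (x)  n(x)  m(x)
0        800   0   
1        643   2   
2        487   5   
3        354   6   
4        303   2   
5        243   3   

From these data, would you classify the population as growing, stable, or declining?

lx = nx/n0 = nx/800: 1, 0.80375, 0.60875, 0.4425, 0.37875, 0.30375
R0 = Σ lx·mx = 0 + 1.6075 + 3.04375 + 2.655 + 0.7575 + 0.91125 = 8.975
R0 > 1, so the population is growing.

growing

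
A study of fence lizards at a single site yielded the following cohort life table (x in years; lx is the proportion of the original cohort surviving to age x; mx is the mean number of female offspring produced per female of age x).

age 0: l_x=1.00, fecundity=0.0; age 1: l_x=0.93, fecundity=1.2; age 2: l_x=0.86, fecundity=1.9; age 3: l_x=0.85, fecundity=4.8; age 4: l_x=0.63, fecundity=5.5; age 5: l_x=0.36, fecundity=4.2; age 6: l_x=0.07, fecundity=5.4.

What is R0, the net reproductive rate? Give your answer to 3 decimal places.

lx·mx by age: 0, 1.116, 1.634, 4.08, 3.465, 1.512, 0.378
R0 = Σ lx·mx = 12.185 → 12.185

12.185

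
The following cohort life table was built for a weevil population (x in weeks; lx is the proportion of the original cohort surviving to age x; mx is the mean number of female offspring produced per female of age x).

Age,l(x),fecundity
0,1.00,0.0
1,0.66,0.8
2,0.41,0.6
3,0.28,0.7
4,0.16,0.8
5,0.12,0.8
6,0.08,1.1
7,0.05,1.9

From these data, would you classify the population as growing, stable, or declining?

growing

R0 = Σ lx·mx = 0 + 0.528 + 0.246 + 0.196 + 0.128 + 0.096 + 0.088 + 0.095 = 1.377
R0 > 1, so the population is growing.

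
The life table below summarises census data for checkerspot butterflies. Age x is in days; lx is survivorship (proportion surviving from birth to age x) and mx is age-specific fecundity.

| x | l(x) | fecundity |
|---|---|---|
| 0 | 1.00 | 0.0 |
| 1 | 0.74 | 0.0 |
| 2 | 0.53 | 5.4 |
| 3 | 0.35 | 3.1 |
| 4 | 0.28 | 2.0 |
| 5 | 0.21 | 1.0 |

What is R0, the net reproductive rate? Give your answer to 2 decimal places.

lx·mx by age: 0, 0, 2.862, 1.085, 0.56, 0.21
R0 = Σ lx·mx = 4.717 → 4.72

4.72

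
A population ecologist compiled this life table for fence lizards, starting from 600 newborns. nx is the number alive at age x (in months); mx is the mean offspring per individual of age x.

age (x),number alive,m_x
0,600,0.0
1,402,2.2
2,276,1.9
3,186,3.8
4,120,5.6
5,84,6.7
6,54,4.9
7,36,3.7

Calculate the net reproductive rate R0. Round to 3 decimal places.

lx = nx/n0 = nx/600: 1, 0.67, 0.46, 0.31, 0.2, 0.14, 0.09, 0.06
lx·mx by age: 0, 1.474, 0.874, 1.178, 1.12, 0.938, 0.441, 0.222
R0 = Σ lx·mx = 6.247 → 6.247

6.247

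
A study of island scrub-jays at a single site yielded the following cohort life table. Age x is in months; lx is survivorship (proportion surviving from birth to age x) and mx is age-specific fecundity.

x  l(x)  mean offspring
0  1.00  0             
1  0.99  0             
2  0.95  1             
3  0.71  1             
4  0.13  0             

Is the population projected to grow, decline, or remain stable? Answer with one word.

growing

R0 = Σ lx·mx = 0 + 0 + 0.95 + 0.71 + 0 = 1.66
R0 > 1, so the population is growing.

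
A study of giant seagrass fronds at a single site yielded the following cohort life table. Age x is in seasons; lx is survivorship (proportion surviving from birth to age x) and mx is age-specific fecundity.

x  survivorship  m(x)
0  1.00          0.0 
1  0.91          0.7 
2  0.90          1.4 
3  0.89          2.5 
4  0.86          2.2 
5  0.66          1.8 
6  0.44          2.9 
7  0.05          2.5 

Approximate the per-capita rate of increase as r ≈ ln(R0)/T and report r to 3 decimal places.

0.581

R0 = Σ lx·mx = 0 + 0.637 + 1.26 + 2.225 + 1.892 + 1.188 + 1.276 + 0.125 = 8.603
Σ x·lx·mx = 31.871; T = 31.871/8.603 = 3.70464…
r ≈ ln(R0)/T = ln(8.603)/3.70464… = 0.58092… → 0.581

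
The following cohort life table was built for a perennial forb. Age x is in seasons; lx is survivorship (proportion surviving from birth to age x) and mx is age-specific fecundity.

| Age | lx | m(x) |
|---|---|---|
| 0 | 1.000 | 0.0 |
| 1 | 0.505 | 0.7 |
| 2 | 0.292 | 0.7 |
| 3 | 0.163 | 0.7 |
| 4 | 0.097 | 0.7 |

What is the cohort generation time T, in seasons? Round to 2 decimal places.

lx·mx: 0, 0.3535, 0.2044, 0.1141, 0.0679 → R0 = 0.7399
x·lx·mx: 0, 0.3535, 0.4088, 0.3423, 0.2716 → Σ = 1.3762
T = 1.3762 / 0.7399 = 1.859981… → 1.86

1.86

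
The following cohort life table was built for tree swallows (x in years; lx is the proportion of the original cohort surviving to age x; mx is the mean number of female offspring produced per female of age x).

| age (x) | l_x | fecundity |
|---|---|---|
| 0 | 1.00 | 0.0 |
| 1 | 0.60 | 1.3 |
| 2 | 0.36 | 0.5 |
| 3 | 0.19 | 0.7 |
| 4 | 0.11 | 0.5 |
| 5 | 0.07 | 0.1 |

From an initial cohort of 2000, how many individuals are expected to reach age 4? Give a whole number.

Expected survivors = N0 · l_4 = 2000 × 0.11 = 220 → 220

220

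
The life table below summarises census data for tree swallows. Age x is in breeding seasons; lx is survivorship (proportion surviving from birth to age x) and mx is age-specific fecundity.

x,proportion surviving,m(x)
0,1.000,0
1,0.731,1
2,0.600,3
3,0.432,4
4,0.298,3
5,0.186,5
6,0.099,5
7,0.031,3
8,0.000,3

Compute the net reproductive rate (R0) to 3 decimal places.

lx·mx by age: 0, 0.731, 1.8, 1.728, 0.894, 0.93, 0.495, 0.093, 0
R0 = Σ lx·mx = 6.671 → 6.671

6.671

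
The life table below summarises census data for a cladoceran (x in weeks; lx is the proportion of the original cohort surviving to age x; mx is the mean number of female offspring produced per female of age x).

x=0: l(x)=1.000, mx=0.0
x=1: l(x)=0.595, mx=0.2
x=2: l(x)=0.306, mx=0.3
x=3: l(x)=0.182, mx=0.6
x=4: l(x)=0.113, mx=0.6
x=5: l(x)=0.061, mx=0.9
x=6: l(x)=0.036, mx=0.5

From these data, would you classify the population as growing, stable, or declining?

declining

R0 = Σ lx·mx = 0 + 0.119 + 0.0918 + 0.1092 + 0.0678 + 0.0549 + 0.018 = 0.4607
R0 < 1, so the population is declining.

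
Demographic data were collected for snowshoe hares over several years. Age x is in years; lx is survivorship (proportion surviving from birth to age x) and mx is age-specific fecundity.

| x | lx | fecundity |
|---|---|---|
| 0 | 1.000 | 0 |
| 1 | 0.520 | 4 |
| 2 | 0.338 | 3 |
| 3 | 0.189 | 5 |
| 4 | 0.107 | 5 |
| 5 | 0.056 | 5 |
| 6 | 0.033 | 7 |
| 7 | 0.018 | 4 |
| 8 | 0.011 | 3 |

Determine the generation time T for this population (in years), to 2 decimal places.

2.43

lx·mx: 0, 2.08, 1.014, 0.945, 0.535, 0.28, 0.231, 0.072, 0.033 → R0 = 5.19
x·lx·mx: 0, 2.08, 2.028, 2.835, 2.14, 1.4, 1.386, 0.504, 0.264 → Σ = 12.637
T = 12.637 / 5.19 = 2.434875… → 2.43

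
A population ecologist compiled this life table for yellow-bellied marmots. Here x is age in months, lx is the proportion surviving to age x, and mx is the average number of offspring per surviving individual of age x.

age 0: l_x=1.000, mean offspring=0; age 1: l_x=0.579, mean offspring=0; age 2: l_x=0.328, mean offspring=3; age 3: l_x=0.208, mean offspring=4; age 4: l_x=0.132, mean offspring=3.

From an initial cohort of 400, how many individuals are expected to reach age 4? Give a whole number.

53

Expected survivors = N0 · l_4 = 400 × 0.132 = 52.8 → 53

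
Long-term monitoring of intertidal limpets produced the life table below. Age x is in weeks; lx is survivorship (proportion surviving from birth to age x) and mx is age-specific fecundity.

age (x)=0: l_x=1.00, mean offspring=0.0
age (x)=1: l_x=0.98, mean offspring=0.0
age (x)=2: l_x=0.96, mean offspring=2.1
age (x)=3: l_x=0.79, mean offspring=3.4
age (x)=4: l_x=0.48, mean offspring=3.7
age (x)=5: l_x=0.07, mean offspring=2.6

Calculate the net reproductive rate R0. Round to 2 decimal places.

lx·mx by age: 0, 0, 2.016, 2.686, 1.776, 0.182
R0 = Σ lx·mx = 6.66 → 6.66

6.66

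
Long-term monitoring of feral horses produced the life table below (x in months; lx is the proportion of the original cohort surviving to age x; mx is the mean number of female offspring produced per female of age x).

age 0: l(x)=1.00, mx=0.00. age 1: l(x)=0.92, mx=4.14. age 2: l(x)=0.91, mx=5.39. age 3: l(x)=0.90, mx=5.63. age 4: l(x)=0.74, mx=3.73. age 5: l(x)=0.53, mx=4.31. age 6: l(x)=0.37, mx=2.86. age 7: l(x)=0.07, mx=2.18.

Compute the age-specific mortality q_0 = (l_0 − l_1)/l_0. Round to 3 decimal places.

q_0 = (l_0 − l_1) / l_0 = (1 − 0.92) / 1
     = 0.08 / 1 = 0.08 → 0.080

0.080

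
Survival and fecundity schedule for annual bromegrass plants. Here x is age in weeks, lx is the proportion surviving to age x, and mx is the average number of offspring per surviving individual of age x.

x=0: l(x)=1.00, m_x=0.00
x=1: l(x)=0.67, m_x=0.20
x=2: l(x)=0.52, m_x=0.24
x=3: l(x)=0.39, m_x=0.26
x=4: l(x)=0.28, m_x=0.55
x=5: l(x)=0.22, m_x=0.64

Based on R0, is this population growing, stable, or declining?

declining

R0 = Σ lx·mx = 0 + 0.134 + 0.1248 + 0.1014 + 0.154 + 0.1408 = 0.655
R0 < 1, so the population is declining.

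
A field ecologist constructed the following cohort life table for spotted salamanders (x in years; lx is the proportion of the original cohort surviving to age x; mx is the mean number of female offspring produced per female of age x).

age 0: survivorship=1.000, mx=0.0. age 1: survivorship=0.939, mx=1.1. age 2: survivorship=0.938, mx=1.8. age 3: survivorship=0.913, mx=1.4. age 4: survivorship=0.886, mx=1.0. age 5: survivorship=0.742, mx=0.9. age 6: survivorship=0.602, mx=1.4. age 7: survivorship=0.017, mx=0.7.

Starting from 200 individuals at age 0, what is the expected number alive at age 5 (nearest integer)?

148

Expected survivors = N0 · l_5 = 200 × 0.742 = 148.4 → 148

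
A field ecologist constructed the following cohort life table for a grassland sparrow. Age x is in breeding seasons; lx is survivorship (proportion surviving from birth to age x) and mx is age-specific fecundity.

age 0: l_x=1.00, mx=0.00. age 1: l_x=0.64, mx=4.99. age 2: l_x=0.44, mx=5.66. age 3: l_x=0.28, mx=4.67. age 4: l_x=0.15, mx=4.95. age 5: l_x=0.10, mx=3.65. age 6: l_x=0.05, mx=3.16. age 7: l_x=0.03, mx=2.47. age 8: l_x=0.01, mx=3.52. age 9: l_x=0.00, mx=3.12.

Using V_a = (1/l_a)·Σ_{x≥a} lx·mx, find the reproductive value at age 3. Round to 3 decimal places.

lx·mx for x ≥ 3: 1.3076, 0.7425, 0.365, 0.158, 0.0741, 0.0352, 0 → sum = 2.6824
V_3 = 2.6824 / l_3 = 2.6824 / 0.28 = 9.58 → 9.580

9.580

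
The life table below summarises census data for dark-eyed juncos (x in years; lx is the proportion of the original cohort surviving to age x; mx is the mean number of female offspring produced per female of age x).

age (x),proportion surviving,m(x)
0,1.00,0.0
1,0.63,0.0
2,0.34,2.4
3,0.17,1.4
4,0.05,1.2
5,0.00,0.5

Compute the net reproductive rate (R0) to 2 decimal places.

1.11

lx·mx by age: 0, 0, 0.816, 0.238, 0.06, 0
R0 = Σ lx·mx = 1.114 → 1.11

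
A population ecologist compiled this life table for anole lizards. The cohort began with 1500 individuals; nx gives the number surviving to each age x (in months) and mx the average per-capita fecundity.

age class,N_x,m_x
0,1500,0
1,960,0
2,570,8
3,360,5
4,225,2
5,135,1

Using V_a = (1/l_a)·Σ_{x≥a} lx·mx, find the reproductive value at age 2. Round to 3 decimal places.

12.184

lx = nx/n0 = nx/1500: 1, 0.64, 0.38, 0.24, 0.15, 0.09
lx·mx for x ≥ 2: 3.04, 1.2, 0.3, 0.09 → sum = 4.63
V_2 = 4.63 / l_2 = 4.63 / 0.38 = 12.184211… → 12.184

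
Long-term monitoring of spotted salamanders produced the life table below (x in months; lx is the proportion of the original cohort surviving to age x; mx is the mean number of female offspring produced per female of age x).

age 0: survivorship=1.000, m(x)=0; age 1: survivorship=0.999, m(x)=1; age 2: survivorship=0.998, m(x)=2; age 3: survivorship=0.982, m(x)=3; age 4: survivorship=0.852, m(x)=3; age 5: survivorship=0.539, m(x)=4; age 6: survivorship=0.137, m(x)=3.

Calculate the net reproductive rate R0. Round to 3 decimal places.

11.064

lx·mx by age: 0, 0.999, 1.996, 2.946, 2.556, 2.156, 0.411
R0 = Σ lx·mx = 11.064 → 11.064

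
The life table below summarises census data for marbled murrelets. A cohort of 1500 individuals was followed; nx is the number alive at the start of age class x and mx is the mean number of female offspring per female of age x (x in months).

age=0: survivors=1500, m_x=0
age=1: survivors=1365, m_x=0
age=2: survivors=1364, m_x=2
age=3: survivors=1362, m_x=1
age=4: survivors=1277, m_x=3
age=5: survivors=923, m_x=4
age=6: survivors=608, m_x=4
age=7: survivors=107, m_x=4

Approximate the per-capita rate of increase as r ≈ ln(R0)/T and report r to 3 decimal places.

lx = nx/n0 = nx/1500: 1, 0.91, 0.90933…, 0.908, 0.85133…, 0.61533…, 0.40533…, 0.07133…
R0 = Σ lx·mx = 0 + 0 + 1.81867… + 0.908 + 2.554… + 2.46133… + 1.62133… + 0.28533… = 9.648667…
Σ x·lx·mx = 40.609333…; T = 40.609333…/9.648667… = 4.2088…
r ≈ ln(R0)/T = ln(9.648667…)/4.2088… = 0.53859… → 0.539

0.539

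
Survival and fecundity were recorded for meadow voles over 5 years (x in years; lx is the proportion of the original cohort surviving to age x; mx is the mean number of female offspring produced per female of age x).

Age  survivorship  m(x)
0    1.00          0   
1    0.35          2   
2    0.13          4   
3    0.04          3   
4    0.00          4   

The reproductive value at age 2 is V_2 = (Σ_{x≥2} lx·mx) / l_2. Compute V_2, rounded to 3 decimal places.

4.923

lx·mx for x ≥ 2: 0.52, 0.12, 0 → sum = 0.64
V_2 = 0.64 / l_2 = 0.64 / 0.13 = 4.923077… → 4.923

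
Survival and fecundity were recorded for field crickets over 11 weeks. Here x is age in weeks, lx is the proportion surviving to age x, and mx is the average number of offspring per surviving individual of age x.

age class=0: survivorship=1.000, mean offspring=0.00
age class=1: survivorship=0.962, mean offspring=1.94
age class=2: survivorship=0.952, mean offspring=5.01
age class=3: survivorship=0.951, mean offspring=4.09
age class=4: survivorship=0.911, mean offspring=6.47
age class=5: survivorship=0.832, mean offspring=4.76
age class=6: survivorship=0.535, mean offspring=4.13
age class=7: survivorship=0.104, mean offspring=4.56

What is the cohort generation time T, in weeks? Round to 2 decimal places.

3.60

lx·mx: 0, 1.86628, 4.76952, 3.88959, 5.89417, 3.96032, 2.20955, 0.47424 → R0 = 23.06367
x·lx·mx: 0, 1.86628, 9.53904, 11.66877, 23.57668, 19.8016, 13.2573, 3.31968 → Σ = 83.02935
T = 83.02935 / 23.06367 = 3.600006… → 3.60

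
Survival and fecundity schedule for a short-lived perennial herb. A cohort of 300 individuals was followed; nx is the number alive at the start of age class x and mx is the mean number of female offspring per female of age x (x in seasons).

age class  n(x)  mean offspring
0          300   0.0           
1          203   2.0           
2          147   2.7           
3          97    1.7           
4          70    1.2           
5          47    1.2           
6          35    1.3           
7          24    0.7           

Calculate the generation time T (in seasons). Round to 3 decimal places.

lx = nx/n0 = nx/300: 1, 0.67667…, 0.49, 0.32333…, 0.23333…, 0.15667…, 0.11667…, 0.08
lx·mx: 0, 1.353333…, 1.323, 0.549667…, 0.28…, 0.188…, 0.151667…, 0.056 → R0 = 3.901667…
x·lx·mx: 0, 1.353333…, 2.646, 1.649…, 1.12…, 0.94…, 0.91…, 0.392 → Σ = 9.010333…
T = 9.010333… / 3.901667… = 2.309355… → 2.309

2.309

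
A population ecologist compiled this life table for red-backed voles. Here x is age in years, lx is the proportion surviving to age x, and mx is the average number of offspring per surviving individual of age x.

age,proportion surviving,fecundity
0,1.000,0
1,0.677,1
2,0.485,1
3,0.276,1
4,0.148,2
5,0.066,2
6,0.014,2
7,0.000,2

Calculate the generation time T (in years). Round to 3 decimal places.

lx·mx: 0, 0.677, 0.485, 0.276, 0.296, 0.132, 0.028, 0 → R0 = 1.894
x·lx·mx: 0, 0.677, 0.97, 0.828, 1.184, 0.66, 0.168, 0 → Σ = 4.487
T = 4.487 / 1.894 = 2.36906… → 2.369

2.369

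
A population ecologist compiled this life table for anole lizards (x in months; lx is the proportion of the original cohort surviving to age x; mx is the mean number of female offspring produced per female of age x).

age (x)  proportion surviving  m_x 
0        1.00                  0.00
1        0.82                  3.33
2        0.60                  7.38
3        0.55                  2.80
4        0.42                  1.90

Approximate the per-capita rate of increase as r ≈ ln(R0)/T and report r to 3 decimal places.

1.102

R0 = Σ lx·mx = 0 + 2.7306 + 4.428 + 1.54 + 0.798 = 9.4966
Σ x·lx·mx = 19.3986; T = 19.3986/9.4966 = 2.04269…
r ≈ ln(R0)/T = ln(9.4966)/2.04269… = 1.10195… → 1.102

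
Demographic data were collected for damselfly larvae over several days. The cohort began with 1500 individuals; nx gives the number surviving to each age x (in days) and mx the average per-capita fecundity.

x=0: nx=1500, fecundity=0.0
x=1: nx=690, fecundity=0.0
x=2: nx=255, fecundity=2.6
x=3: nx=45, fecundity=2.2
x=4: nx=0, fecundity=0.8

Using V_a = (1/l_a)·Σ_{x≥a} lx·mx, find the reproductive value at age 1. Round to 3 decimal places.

1.104

lx = nx/n0 = nx/1500: 1, 0.46, 0.17, 0.03, 0
lx·mx for x ≥ 1: 0, 0.442, 0.066, 0 → sum = 0.508
V_1 = 0.508 / l_1 = 0.508 / 0.46 = 1.104348… → 1.104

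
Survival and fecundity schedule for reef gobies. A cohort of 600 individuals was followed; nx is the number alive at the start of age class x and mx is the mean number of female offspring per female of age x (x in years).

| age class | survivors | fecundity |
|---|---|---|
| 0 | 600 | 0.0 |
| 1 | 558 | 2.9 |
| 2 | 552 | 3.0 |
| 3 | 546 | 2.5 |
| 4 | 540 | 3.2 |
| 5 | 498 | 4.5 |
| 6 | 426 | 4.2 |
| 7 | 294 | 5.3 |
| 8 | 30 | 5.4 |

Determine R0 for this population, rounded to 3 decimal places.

lx = nx/n0 = nx/600: 1, 0.93, 0.92, 0.91, 0.9, 0.83, 0.71, 0.49, 0.05
lx·mx by age: 0, 2.697, 2.76, 2.275, 2.88, 3.735, 2.982, 2.597, 0.27
R0 = Σ lx·mx = 20.196 → 20.196

20.196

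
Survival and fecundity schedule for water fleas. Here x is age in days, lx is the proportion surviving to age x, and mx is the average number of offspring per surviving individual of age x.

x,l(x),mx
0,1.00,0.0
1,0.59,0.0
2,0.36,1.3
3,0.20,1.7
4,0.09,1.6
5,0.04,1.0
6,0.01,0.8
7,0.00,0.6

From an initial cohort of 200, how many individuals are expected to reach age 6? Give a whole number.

Expected survivors = N0 · l_6 = 200 × 0.01 = 2 → 2

2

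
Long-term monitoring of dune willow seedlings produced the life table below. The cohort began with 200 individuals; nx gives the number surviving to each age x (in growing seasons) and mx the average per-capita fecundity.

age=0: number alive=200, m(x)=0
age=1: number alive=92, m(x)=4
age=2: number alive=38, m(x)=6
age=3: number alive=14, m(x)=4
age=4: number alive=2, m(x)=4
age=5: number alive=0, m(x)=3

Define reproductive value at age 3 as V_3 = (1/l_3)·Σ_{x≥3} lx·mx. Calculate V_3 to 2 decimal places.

4.57

lx = nx/n0 = nx/200: 1, 0.46, 0.19, 0.07, 0.01, 0
lx·mx for x ≥ 3: 0.28, 0.04, 0 → sum = 0.32
V_3 = 0.32 / l_3 = 0.32 / 0.07 = 4.571429… → 4.57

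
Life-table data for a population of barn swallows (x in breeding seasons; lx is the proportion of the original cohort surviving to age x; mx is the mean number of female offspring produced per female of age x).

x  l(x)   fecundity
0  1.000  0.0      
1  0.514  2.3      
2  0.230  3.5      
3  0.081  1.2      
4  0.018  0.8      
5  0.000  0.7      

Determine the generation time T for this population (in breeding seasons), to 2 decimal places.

1.50

lx·mx: 0, 1.1822, 0.805, 0.0972, 0.0144, 0 → R0 = 2.0988
x·lx·mx: 0, 1.1822, 1.61, 0.2916, 0.0576, 0 → Σ = 3.1414
T = 3.1414 / 2.0988 = 1.49676… → 1.50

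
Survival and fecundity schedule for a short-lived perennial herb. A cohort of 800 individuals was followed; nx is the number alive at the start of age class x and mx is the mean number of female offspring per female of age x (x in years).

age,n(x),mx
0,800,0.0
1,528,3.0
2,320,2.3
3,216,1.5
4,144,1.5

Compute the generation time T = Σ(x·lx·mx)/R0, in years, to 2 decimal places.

1.71

lx = nx/n0 = nx/800: 1, 0.66, 0.4, 0.27, 0.18
lx·mx: 0, 1.98, 0.92, 0.405, 0.27 → R0 = 3.575
x·lx·mx: 0, 1.98, 1.84, 1.215, 1.08 → Σ = 6.115
T = 6.115 / 3.575 = 1.71049… → 1.71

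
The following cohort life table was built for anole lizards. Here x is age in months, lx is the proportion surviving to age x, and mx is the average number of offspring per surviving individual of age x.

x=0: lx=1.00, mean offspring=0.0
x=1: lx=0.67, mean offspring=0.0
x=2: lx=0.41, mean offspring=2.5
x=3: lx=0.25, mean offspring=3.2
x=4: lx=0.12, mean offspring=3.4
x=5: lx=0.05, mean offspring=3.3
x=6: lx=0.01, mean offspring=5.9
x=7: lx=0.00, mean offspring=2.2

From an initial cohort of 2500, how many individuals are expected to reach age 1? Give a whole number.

1675

Expected survivors = N0 · l_1 = 2500 × 0.67 = 1675 → 1675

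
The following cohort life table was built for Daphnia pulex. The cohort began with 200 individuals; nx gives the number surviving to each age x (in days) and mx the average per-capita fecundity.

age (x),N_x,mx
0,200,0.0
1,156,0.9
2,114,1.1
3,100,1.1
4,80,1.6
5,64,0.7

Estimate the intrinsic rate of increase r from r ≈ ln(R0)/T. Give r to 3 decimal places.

0.380

lx = nx/n0 = nx/200: 1, 0.78, 0.57, 0.5, 0.4, 0.32
R0 = Σ lx·mx = 0 + 0.702 + 0.627 + 0.55 + 0.64 + 0.224 = 2.743
Σ x·lx·mx = 7.286; T = 7.286/2.743 = 2.65622…
r ≈ ln(R0)/T = ln(2.743)/2.65622… = 0.37988… → 0.380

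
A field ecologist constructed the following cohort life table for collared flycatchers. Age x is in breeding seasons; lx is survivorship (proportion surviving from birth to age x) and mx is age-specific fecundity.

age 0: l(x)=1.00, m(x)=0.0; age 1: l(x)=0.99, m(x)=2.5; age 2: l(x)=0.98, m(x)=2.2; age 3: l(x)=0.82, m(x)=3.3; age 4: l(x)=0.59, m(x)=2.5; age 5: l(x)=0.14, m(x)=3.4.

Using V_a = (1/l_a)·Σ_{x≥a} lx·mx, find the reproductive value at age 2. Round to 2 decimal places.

lx·mx for x ≥ 2: 2.156, 2.706, 1.475, 0.476 → sum = 6.813
V_2 = 6.813 / l_2 = 6.813 / 0.98 = 6.952041… → 6.95

6.95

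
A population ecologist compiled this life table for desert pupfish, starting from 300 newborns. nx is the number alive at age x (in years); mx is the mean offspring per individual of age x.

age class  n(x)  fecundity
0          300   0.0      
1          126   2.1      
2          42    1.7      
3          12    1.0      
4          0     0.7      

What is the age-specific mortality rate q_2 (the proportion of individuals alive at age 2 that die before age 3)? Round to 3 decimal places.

lx = nx/n0 = nx/300: 1, 0.42, 0.14, 0.04, 0
q_2 = (l_2 − l_3) / l_2 = (0.14 − 0.04) / 0.14
     = 0.1 / 0.14 = 0.714286… → 0.714

0.714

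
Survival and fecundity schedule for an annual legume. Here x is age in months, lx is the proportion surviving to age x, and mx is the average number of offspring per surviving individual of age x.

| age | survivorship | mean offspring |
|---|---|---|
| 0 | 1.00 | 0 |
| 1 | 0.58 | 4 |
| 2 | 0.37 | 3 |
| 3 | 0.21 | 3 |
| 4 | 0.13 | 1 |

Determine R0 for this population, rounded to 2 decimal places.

lx·mx by age: 0, 2.32, 1.11, 0.63, 0.13
R0 = Σ lx·mx = 4.19 → 4.19

4.19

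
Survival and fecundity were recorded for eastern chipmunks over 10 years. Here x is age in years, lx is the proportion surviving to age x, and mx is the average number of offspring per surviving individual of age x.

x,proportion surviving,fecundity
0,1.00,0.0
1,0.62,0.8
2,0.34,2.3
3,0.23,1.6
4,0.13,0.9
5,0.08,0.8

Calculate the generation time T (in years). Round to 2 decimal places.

lx·mx: 0, 0.496, 0.782, 0.368, 0.117, 0.064 → R0 = 1.827
x·lx·mx: 0, 0.496, 1.564, 1.104, 0.468, 0.32 → Σ = 3.952
T = 3.952 / 1.827 = 2.163109… → 2.16

2.16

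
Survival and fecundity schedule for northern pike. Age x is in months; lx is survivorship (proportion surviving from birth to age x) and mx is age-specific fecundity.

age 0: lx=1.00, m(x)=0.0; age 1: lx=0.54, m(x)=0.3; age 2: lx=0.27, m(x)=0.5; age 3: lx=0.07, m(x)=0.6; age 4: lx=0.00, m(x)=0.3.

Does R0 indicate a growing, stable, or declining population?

declining

R0 = Σ lx·mx = 0 + 0.162 + 0.135 + 0.042 + 0 = 0.339
R0 < 1, so the population is declining.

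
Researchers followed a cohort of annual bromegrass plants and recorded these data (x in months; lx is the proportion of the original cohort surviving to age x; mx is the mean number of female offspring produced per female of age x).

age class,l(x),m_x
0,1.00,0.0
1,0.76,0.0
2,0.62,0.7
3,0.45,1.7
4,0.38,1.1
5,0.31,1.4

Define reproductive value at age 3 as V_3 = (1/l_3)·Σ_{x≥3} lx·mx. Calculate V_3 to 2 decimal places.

3.59

lx·mx for x ≥ 3: 0.765, 0.418, 0.434 → sum = 1.617
V_3 = 1.617 / l_3 = 1.617 / 0.45 = 3.593333… → 3.59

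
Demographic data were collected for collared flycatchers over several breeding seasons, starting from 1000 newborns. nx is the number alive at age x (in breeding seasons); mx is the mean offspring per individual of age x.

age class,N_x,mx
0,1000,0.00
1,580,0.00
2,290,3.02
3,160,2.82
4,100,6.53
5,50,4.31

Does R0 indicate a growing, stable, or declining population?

growing

lx = nx/n0 = nx/1000: 1, 0.58, 0.29, 0.16, 0.1, 0.05
R0 = Σ lx·mx = 0 + 0 + 0.8758 + 0.4512 + 0.653 + 0.2155 = 2.1955
R0 > 1, so the population is growing.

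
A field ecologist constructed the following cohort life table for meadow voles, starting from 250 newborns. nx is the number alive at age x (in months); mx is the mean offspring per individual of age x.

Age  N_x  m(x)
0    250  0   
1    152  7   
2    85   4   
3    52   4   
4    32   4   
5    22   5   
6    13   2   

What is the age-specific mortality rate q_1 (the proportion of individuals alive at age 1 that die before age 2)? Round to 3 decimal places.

lx = nx/n0 = nx/250: 1, 0.608, 0.34, 0.208, 0.128, 0.088, 0.052
q_1 = (l_1 − l_2) / l_1 = (0.608 − 0.34) / 0.608
     = 0.268 / 0.608 = 0.440789… → 0.441

0.441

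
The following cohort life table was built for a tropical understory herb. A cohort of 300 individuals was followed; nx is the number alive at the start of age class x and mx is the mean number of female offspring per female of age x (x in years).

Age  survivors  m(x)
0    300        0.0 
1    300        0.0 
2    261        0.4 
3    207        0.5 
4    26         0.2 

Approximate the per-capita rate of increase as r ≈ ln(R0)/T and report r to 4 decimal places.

lx = nx/n0 = nx/300: 1, 1, 0.87, 0.69, 0.08667…
R0 = Σ lx·mx = 0 + 0 + 0.348 + 0.345 + 0.01733… = 0.710333…
Σ x·lx·mx = 1.800333…; T = 1.800333…/0.710333… = 2.53449…
r ≈ ln(R0)/T = ln(0.710333…)/2.53449… = -0.134947… → -0.1349

-0.1349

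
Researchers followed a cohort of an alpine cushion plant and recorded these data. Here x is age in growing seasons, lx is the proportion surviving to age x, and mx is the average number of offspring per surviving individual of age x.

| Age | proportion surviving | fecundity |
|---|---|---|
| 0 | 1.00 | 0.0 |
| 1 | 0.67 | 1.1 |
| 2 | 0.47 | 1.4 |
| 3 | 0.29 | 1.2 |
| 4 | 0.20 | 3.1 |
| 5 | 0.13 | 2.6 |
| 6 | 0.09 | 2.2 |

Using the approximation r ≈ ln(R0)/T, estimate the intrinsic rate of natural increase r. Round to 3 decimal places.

0.365

R0 = Σ lx·mx = 0 + 0.737 + 0.658 + 0.348 + 0.62 + 0.338 + 0.198 = 2.899
Σ x·lx·mx = 8.455; T = 8.455/2.899 = 2.91652…
r ≈ ln(R0)/T = ln(2.899)/2.91652… = 0.36494… → 0.365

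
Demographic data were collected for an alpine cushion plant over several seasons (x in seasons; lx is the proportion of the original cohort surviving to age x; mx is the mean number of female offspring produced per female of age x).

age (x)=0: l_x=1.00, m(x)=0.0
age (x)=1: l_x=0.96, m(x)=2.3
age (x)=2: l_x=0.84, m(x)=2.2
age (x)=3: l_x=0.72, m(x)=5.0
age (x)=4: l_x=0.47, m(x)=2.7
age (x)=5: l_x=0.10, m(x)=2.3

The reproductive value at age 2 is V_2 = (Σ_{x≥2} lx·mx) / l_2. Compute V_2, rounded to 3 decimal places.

lx·mx for x ≥ 2: 1.848, 3.6, 1.269, 0.23 → sum = 6.947
V_2 = 6.947 / l_2 = 6.947 / 0.84 = 8.270238… → 8.270

8.270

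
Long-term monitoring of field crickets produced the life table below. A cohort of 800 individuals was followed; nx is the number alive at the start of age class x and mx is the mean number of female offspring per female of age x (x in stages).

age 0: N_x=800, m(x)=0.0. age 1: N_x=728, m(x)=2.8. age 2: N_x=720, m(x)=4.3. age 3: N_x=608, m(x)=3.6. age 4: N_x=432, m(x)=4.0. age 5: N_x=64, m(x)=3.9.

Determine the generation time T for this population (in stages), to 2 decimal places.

2.47

lx = nx/n0 = nx/800: 1, 0.91, 0.9, 0.76, 0.54, 0.08
lx·mx: 0, 2.548, 3.87, 2.736, 2.16, 0.312 → R0 = 11.626
x·lx·mx: 0, 2.548, 7.74, 8.208, 8.64, 1.56 → Σ = 28.696
T = 28.696 / 11.626 = 2.468261… → 2.47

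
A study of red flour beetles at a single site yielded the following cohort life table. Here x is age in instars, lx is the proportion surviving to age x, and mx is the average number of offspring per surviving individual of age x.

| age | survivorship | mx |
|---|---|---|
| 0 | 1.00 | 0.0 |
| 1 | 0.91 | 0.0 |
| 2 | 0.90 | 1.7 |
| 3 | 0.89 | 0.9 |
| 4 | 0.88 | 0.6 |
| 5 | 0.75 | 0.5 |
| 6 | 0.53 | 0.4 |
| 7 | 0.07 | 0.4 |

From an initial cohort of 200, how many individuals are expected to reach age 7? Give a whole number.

14

Expected survivors = N0 · l_7 = 200 × 0.07 = 14 → 14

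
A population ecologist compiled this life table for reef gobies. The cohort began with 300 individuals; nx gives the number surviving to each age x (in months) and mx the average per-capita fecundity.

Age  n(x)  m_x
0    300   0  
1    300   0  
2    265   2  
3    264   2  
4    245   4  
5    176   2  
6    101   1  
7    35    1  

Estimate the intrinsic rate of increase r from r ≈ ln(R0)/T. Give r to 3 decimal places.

lx = nx/n0 = nx/300: 1, 1, 0.88333…, 0.88, 0.81667…, 0.58667…, 0.33667…, 0.11667…
R0 = Σ lx·mx = 0 + 0 + 1.76667… + 1.76 + 3.26667… + 1.17333… + 0.33667… + 0.11667… = 8.42…
Σ x·lx·mx = 30.583333…; T = 30.583333…/8.42… = 3.63222…
r ≈ ln(R0)/T = ln(8.42…)/3.63222… = 0.58659… → 0.587

0.587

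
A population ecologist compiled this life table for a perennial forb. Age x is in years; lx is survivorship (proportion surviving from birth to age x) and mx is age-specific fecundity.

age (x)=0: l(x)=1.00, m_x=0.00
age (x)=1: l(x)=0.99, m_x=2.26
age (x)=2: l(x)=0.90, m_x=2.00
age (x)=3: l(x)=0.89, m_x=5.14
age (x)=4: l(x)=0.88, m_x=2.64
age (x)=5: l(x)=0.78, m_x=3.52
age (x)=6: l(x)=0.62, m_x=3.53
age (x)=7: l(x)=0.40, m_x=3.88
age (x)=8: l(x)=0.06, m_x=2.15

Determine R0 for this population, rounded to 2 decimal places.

lx·mx by age: 0, 2.2374, 1.8, 4.5746, 2.3232, 2.7456, 2.1886, 1.552, 0.129
R0 = Σ lx·mx = 17.5504 → 17.55

17.55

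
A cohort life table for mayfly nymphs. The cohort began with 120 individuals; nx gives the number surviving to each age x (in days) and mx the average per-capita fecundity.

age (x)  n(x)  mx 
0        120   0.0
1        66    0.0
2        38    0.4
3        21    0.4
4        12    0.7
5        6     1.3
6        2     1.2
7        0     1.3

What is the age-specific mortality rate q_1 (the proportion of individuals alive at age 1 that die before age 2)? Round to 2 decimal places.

0.42

lx = nx/n0 = nx/120: 1, 0.55, 0.31667…, 0.175, 0.1, 0.05, 0.01667…, 0
q_1 = (l_1 − l_2) / l_1 = (0.55 − 0.316667…) / 0.55
     = 0.233333… / 0.55 = 0.424242… → 0.42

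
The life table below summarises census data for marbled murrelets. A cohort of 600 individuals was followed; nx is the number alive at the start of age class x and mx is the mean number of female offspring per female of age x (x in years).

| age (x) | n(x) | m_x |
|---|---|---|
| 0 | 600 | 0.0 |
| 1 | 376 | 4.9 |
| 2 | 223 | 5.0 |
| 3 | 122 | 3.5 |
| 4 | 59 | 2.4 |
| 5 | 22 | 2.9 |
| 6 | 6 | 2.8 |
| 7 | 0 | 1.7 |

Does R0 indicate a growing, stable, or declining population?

growing

lx = nx/n0 = nx/600: 1, 0.62667…, 0.37167…, 0.20333…, 0.09833…, 0.03667…, 0.01, 0
R0 = Σ lx·mx = 0 + 3.070667… + 1.858333… + 0.711667… + 0.236… + 0.106333… + 0.028 + 0 = 6.011…
R0 > 1, so the population is growing.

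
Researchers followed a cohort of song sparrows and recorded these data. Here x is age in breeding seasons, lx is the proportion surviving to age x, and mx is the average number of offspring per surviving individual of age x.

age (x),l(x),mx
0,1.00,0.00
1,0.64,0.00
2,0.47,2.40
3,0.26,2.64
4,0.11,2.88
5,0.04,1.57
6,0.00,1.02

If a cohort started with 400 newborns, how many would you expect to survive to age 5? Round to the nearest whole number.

16

Expected survivors = N0 · l_5 = 400 × 0.04 = 16 → 16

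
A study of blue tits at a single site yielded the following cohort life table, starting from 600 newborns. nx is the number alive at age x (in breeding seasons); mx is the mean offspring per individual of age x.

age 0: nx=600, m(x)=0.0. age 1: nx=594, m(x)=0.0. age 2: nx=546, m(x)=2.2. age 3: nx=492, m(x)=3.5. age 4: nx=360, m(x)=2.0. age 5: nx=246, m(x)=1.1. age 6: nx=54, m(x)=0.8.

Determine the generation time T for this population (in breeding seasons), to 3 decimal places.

lx = nx/n0 = nx/600: 1, 0.99, 0.91, 0.82, 0.6, 0.41, 0.09
lx·mx: 0, 0, 2.002, 2.87, 1.2, 0.451, 0.072 → R0 = 6.595
x·lx·mx: 0, 0, 4.004, 8.61, 4.8, 2.255, 0.432 → Σ = 20.101
T = 20.101 / 6.595 = 3.047915… → 3.048

3.048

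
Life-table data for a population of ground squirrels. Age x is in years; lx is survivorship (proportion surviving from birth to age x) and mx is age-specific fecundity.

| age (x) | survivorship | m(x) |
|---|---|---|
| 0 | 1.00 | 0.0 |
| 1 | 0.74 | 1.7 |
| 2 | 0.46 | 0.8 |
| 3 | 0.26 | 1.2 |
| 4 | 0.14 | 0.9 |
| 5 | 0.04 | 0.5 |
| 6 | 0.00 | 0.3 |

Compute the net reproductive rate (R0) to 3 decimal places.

lx·mx by age: 0, 1.258, 0.368, 0.312, 0.126, 0.02, 0
R0 = Σ lx·mx = 2.084 → 2.084

2.084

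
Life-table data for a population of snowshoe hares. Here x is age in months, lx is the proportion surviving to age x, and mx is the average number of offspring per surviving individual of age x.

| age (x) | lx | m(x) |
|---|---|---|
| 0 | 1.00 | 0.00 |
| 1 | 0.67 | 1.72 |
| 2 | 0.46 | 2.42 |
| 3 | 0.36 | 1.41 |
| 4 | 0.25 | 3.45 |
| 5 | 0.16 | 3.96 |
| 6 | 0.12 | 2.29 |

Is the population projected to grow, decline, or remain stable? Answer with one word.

R0 = Σ lx·mx = 0 + 1.1524 + 1.1132 + 0.5076 + 0.8625 + 0.6336 + 0.2748 = 4.5441
R0 > 1, so the population is growing.

growing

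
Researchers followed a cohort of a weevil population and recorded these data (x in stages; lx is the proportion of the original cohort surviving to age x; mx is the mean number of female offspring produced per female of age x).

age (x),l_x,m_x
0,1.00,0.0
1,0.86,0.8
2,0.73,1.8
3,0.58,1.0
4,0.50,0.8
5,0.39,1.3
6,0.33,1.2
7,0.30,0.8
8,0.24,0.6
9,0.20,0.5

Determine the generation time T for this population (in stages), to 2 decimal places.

lx·mx: 0, 0.688, 1.314, 0.58, 0.4, 0.507, 0.396, 0.24, 0.144, 0.1 → R0 = 4.369
x·lx·mx: 0, 0.688, 2.628, 1.74, 1.6, 2.535, 2.376, 1.68, 1.152, 0.9 → Σ = 15.299
T = 15.299 / 4.369 = 3.501717… → 3.50

3.50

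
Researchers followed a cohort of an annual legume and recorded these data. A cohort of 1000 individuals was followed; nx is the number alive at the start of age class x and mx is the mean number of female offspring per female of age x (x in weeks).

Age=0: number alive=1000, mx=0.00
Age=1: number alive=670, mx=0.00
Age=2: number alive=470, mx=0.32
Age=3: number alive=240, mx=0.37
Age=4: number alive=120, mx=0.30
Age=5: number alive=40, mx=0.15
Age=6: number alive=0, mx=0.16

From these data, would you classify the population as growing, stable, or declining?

declining

lx = nx/n0 = nx/1000: 1, 0.67, 0.47, 0.24, 0.12, 0.04, 0
R0 = Σ lx·mx = 0 + 0 + 0.1504 + 0.0888 + 0.036 + 0.006 + 0 = 0.2812
R0 < 1, so the population is declining.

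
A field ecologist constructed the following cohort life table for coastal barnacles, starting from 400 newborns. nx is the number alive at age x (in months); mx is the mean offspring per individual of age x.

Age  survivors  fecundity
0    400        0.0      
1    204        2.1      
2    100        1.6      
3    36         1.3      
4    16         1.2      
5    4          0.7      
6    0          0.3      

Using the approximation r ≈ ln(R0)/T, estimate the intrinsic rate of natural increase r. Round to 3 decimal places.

lx = nx/n0 = nx/400: 1, 0.51, 0.25, 0.09, 0.04, 0.01, 0
R0 = Σ lx·mx = 0 + 1.071 + 0.4 + 0.117 + 0.048 + 0.007 + 0 = 1.643
Σ x·lx·mx = 2.449; T = 2.449/1.643 = 1.49057…
r ≈ ln(R0)/T = ln(1.643)/1.49057… = 0.33311… → 0.333

0.333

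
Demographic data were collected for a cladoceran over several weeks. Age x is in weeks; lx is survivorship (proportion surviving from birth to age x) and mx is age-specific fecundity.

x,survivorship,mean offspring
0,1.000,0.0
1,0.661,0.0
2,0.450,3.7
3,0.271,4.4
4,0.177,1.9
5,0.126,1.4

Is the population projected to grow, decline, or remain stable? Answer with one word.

R0 = Σ lx·mx = 0 + 0 + 1.665 + 1.1924 + 0.3363 + 0.1764 = 3.3701
R0 > 1, so the population is growing.

growing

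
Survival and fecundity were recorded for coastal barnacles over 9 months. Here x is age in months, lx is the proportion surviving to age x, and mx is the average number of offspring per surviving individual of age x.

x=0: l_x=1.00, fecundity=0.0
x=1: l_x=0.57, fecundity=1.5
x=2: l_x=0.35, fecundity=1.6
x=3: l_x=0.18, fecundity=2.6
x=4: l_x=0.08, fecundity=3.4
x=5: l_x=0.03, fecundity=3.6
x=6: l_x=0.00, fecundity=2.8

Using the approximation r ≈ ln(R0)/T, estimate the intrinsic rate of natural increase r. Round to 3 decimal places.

R0 = Σ lx·mx = 0 + 0.855 + 0.56 + 0.468 + 0.272 + 0.108 + 0 = 2.263
Σ x·lx·mx = 5.007; T = 5.007/2.263 = 2.21255…
r ≈ ln(R0)/T = ln(2.263)/2.21255… = 0.36912… → 0.369

0.369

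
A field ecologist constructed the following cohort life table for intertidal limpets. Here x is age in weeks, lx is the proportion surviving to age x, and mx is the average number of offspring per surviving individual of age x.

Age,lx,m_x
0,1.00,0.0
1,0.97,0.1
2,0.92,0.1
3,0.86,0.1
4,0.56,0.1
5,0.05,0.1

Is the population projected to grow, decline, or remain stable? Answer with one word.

R0 = Σ lx·mx = 0 + 0.097 + 0.092 + 0.086 + 0.056 + 0.005 = 0.336
R0 < 1, so the population is declining.

declining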